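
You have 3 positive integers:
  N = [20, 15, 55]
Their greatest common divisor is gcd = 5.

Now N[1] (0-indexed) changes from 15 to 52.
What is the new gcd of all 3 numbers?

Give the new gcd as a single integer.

Answer: 1

Derivation:
Numbers: [20, 15, 55], gcd = 5
Change: index 1, 15 -> 52
gcd of the OTHER numbers (without index 1): gcd([20, 55]) = 5
New gcd = gcd(g_others, new_val) = gcd(5, 52) = 1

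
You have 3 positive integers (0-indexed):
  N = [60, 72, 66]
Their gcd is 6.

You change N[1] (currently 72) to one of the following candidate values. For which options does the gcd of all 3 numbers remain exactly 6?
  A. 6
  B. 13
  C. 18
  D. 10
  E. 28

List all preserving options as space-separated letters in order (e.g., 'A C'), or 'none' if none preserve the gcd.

Answer: A C

Derivation:
Old gcd = 6; gcd of others (without N[1]) = 6
New gcd for candidate v: gcd(6, v). Preserves old gcd iff gcd(6, v) = 6.
  Option A: v=6, gcd(6,6)=6 -> preserves
  Option B: v=13, gcd(6,13)=1 -> changes
  Option C: v=18, gcd(6,18)=6 -> preserves
  Option D: v=10, gcd(6,10)=2 -> changes
  Option E: v=28, gcd(6,28)=2 -> changes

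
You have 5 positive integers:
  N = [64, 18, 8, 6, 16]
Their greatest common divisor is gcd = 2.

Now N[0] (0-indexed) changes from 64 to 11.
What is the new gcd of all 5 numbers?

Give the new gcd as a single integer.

Answer: 1

Derivation:
Numbers: [64, 18, 8, 6, 16], gcd = 2
Change: index 0, 64 -> 11
gcd of the OTHER numbers (without index 0): gcd([18, 8, 6, 16]) = 2
New gcd = gcd(g_others, new_val) = gcd(2, 11) = 1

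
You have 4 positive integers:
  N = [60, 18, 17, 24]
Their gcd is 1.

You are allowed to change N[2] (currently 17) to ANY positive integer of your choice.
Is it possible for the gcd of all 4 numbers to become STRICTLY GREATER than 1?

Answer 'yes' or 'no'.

Answer: yes

Derivation:
Current gcd = 1
gcd of all OTHER numbers (without N[2]=17): gcd([60, 18, 24]) = 6
The new gcd after any change is gcd(6, new_value).
This can be at most 6.
Since 6 > old gcd 1, the gcd CAN increase (e.g., set N[2] = 6).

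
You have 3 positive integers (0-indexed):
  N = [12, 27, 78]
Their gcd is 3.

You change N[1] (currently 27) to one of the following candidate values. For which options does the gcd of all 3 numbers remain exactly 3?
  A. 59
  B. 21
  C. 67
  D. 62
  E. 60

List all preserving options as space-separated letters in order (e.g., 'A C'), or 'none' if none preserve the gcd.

Old gcd = 3; gcd of others (without N[1]) = 6
New gcd for candidate v: gcd(6, v). Preserves old gcd iff gcd(6, v) = 3.
  Option A: v=59, gcd(6,59)=1 -> changes
  Option B: v=21, gcd(6,21)=3 -> preserves
  Option C: v=67, gcd(6,67)=1 -> changes
  Option D: v=62, gcd(6,62)=2 -> changes
  Option E: v=60, gcd(6,60)=6 -> changes

Answer: B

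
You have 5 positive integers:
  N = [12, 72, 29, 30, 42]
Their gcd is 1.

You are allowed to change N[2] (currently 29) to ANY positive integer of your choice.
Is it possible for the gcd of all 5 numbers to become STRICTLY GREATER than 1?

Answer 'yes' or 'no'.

Answer: yes

Derivation:
Current gcd = 1
gcd of all OTHER numbers (without N[2]=29): gcd([12, 72, 30, 42]) = 6
The new gcd after any change is gcd(6, new_value).
This can be at most 6.
Since 6 > old gcd 1, the gcd CAN increase (e.g., set N[2] = 6).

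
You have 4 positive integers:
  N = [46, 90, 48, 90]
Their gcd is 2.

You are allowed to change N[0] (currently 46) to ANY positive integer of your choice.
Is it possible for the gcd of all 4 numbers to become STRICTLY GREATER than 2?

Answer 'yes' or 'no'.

Current gcd = 2
gcd of all OTHER numbers (without N[0]=46): gcd([90, 48, 90]) = 6
The new gcd after any change is gcd(6, new_value).
This can be at most 6.
Since 6 > old gcd 2, the gcd CAN increase (e.g., set N[0] = 6).

Answer: yes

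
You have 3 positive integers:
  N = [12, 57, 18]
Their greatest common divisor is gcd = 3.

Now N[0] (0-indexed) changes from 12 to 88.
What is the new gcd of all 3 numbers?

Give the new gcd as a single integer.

Answer: 1

Derivation:
Numbers: [12, 57, 18], gcd = 3
Change: index 0, 12 -> 88
gcd of the OTHER numbers (without index 0): gcd([57, 18]) = 3
New gcd = gcd(g_others, new_val) = gcd(3, 88) = 1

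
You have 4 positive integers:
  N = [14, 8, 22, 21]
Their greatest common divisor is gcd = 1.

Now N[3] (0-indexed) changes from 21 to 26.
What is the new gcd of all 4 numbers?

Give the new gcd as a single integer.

Answer: 2

Derivation:
Numbers: [14, 8, 22, 21], gcd = 1
Change: index 3, 21 -> 26
gcd of the OTHER numbers (without index 3): gcd([14, 8, 22]) = 2
New gcd = gcd(g_others, new_val) = gcd(2, 26) = 2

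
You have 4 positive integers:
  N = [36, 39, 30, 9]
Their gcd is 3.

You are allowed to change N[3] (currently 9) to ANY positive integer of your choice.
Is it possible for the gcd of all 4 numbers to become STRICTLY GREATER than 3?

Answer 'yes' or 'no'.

Current gcd = 3
gcd of all OTHER numbers (without N[3]=9): gcd([36, 39, 30]) = 3
The new gcd after any change is gcd(3, new_value).
This can be at most 3.
Since 3 = old gcd 3, the gcd can only stay the same or decrease.

Answer: no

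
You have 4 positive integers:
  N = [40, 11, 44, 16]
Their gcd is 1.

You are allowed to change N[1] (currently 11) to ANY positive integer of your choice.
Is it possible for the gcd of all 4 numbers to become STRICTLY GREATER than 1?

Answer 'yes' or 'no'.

Current gcd = 1
gcd of all OTHER numbers (without N[1]=11): gcd([40, 44, 16]) = 4
The new gcd after any change is gcd(4, new_value).
This can be at most 4.
Since 4 > old gcd 1, the gcd CAN increase (e.g., set N[1] = 4).

Answer: yes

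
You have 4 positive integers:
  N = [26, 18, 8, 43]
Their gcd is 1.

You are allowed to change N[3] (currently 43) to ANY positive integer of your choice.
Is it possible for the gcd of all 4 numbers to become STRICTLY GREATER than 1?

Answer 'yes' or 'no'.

Answer: yes

Derivation:
Current gcd = 1
gcd of all OTHER numbers (without N[3]=43): gcd([26, 18, 8]) = 2
The new gcd after any change is gcd(2, new_value).
This can be at most 2.
Since 2 > old gcd 1, the gcd CAN increase (e.g., set N[3] = 2).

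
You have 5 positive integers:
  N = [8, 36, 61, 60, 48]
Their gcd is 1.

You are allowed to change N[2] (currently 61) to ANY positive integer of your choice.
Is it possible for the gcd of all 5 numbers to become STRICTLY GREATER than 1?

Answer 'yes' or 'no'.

Answer: yes

Derivation:
Current gcd = 1
gcd of all OTHER numbers (without N[2]=61): gcd([8, 36, 60, 48]) = 4
The new gcd after any change is gcd(4, new_value).
This can be at most 4.
Since 4 > old gcd 1, the gcd CAN increase (e.g., set N[2] = 4).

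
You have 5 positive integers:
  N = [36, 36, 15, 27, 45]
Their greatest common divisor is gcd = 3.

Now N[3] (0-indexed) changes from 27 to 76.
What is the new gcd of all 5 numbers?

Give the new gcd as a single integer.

Numbers: [36, 36, 15, 27, 45], gcd = 3
Change: index 3, 27 -> 76
gcd of the OTHER numbers (without index 3): gcd([36, 36, 15, 45]) = 3
New gcd = gcd(g_others, new_val) = gcd(3, 76) = 1

Answer: 1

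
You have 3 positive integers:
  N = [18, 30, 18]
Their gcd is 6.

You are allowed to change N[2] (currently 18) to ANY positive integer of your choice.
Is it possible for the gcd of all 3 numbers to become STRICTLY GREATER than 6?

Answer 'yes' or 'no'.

Answer: no

Derivation:
Current gcd = 6
gcd of all OTHER numbers (without N[2]=18): gcd([18, 30]) = 6
The new gcd after any change is gcd(6, new_value).
This can be at most 6.
Since 6 = old gcd 6, the gcd can only stay the same or decrease.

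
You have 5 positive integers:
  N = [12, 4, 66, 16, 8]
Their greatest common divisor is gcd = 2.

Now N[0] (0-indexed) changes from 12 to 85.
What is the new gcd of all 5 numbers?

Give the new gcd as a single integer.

Numbers: [12, 4, 66, 16, 8], gcd = 2
Change: index 0, 12 -> 85
gcd of the OTHER numbers (without index 0): gcd([4, 66, 16, 8]) = 2
New gcd = gcd(g_others, new_val) = gcd(2, 85) = 1

Answer: 1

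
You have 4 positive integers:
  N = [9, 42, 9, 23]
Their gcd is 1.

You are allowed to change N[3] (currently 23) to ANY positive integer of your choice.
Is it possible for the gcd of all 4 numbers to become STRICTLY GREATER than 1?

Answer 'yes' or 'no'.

Answer: yes

Derivation:
Current gcd = 1
gcd of all OTHER numbers (without N[3]=23): gcd([9, 42, 9]) = 3
The new gcd after any change is gcd(3, new_value).
This can be at most 3.
Since 3 > old gcd 1, the gcd CAN increase (e.g., set N[3] = 3).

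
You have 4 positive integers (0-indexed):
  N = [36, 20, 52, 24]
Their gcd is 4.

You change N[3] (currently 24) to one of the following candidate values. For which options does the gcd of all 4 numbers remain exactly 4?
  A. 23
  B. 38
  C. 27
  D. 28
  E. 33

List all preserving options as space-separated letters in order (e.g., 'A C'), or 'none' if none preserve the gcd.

Answer: D

Derivation:
Old gcd = 4; gcd of others (without N[3]) = 4
New gcd for candidate v: gcd(4, v). Preserves old gcd iff gcd(4, v) = 4.
  Option A: v=23, gcd(4,23)=1 -> changes
  Option B: v=38, gcd(4,38)=2 -> changes
  Option C: v=27, gcd(4,27)=1 -> changes
  Option D: v=28, gcd(4,28)=4 -> preserves
  Option E: v=33, gcd(4,33)=1 -> changes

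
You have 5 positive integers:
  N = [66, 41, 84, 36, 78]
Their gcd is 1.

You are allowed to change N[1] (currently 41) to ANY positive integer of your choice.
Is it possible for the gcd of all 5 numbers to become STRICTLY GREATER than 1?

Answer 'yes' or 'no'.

Current gcd = 1
gcd of all OTHER numbers (without N[1]=41): gcd([66, 84, 36, 78]) = 6
The new gcd after any change is gcd(6, new_value).
This can be at most 6.
Since 6 > old gcd 1, the gcd CAN increase (e.g., set N[1] = 6).

Answer: yes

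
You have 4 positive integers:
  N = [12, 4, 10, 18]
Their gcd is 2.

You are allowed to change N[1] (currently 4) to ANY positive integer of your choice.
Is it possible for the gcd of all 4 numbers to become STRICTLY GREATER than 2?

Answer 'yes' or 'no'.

Current gcd = 2
gcd of all OTHER numbers (without N[1]=4): gcd([12, 10, 18]) = 2
The new gcd after any change is gcd(2, new_value).
This can be at most 2.
Since 2 = old gcd 2, the gcd can only stay the same or decrease.

Answer: no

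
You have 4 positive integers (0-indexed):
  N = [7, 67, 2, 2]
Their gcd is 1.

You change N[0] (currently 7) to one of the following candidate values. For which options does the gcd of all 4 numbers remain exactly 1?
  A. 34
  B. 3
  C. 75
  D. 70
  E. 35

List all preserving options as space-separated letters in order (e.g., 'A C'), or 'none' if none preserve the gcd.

Old gcd = 1; gcd of others (without N[0]) = 1
New gcd for candidate v: gcd(1, v). Preserves old gcd iff gcd(1, v) = 1.
  Option A: v=34, gcd(1,34)=1 -> preserves
  Option B: v=3, gcd(1,3)=1 -> preserves
  Option C: v=75, gcd(1,75)=1 -> preserves
  Option D: v=70, gcd(1,70)=1 -> preserves
  Option E: v=35, gcd(1,35)=1 -> preserves

Answer: A B C D E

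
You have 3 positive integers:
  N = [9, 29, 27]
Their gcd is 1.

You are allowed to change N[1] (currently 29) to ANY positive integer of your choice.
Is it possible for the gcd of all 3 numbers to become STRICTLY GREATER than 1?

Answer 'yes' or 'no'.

Answer: yes

Derivation:
Current gcd = 1
gcd of all OTHER numbers (without N[1]=29): gcd([9, 27]) = 9
The new gcd after any change is gcd(9, new_value).
This can be at most 9.
Since 9 > old gcd 1, the gcd CAN increase (e.g., set N[1] = 9).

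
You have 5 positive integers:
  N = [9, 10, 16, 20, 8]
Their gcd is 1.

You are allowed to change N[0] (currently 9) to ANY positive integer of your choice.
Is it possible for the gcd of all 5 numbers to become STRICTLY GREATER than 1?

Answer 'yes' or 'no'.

Current gcd = 1
gcd of all OTHER numbers (without N[0]=9): gcd([10, 16, 20, 8]) = 2
The new gcd after any change is gcd(2, new_value).
This can be at most 2.
Since 2 > old gcd 1, the gcd CAN increase (e.g., set N[0] = 2).

Answer: yes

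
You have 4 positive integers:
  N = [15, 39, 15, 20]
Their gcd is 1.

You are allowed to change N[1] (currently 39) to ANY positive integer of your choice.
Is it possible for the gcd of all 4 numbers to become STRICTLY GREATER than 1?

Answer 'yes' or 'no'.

Current gcd = 1
gcd of all OTHER numbers (without N[1]=39): gcd([15, 15, 20]) = 5
The new gcd after any change is gcd(5, new_value).
This can be at most 5.
Since 5 > old gcd 1, the gcd CAN increase (e.g., set N[1] = 5).

Answer: yes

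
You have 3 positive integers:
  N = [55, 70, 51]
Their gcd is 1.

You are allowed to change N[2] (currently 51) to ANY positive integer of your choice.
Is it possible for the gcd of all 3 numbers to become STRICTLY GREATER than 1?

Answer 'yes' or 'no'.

Answer: yes

Derivation:
Current gcd = 1
gcd of all OTHER numbers (without N[2]=51): gcd([55, 70]) = 5
The new gcd after any change is gcd(5, new_value).
This can be at most 5.
Since 5 > old gcd 1, the gcd CAN increase (e.g., set N[2] = 5).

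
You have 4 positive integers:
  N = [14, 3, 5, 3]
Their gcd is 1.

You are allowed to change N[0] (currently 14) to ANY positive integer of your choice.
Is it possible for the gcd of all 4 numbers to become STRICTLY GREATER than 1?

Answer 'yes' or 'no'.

Current gcd = 1
gcd of all OTHER numbers (without N[0]=14): gcd([3, 5, 3]) = 1
The new gcd after any change is gcd(1, new_value).
This can be at most 1.
Since 1 = old gcd 1, the gcd can only stay the same or decrease.

Answer: no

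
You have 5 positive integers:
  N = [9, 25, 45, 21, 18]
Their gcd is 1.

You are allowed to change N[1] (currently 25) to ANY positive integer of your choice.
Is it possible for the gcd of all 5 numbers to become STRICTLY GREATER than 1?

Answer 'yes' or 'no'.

Current gcd = 1
gcd of all OTHER numbers (without N[1]=25): gcd([9, 45, 21, 18]) = 3
The new gcd after any change is gcd(3, new_value).
This can be at most 3.
Since 3 > old gcd 1, the gcd CAN increase (e.g., set N[1] = 3).

Answer: yes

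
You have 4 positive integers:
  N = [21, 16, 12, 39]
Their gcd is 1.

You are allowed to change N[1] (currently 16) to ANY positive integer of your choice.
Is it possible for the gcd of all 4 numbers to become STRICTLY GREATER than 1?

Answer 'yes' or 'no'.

Answer: yes

Derivation:
Current gcd = 1
gcd of all OTHER numbers (without N[1]=16): gcd([21, 12, 39]) = 3
The new gcd after any change is gcd(3, new_value).
This can be at most 3.
Since 3 > old gcd 1, the gcd CAN increase (e.g., set N[1] = 3).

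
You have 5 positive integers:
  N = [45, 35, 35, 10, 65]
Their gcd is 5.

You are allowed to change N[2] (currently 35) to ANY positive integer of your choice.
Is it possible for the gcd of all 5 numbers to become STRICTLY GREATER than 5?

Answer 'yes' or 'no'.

Answer: no

Derivation:
Current gcd = 5
gcd of all OTHER numbers (without N[2]=35): gcd([45, 35, 10, 65]) = 5
The new gcd after any change is gcd(5, new_value).
This can be at most 5.
Since 5 = old gcd 5, the gcd can only stay the same or decrease.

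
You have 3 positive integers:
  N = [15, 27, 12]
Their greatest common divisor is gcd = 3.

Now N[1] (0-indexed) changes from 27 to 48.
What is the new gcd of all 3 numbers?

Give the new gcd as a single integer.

Answer: 3

Derivation:
Numbers: [15, 27, 12], gcd = 3
Change: index 1, 27 -> 48
gcd of the OTHER numbers (without index 1): gcd([15, 12]) = 3
New gcd = gcd(g_others, new_val) = gcd(3, 48) = 3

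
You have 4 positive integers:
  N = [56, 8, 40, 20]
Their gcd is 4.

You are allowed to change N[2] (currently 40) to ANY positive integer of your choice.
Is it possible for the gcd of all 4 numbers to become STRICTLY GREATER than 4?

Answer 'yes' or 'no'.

Current gcd = 4
gcd of all OTHER numbers (without N[2]=40): gcd([56, 8, 20]) = 4
The new gcd after any change is gcd(4, new_value).
This can be at most 4.
Since 4 = old gcd 4, the gcd can only stay the same or decrease.

Answer: no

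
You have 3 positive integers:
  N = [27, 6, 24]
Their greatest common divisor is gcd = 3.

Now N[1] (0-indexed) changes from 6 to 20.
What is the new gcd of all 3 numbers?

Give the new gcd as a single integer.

Numbers: [27, 6, 24], gcd = 3
Change: index 1, 6 -> 20
gcd of the OTHER numbers (without index 1): gcd([27, 24]) = 3
New gcd = gcd(g_others, new_val) = gcd(3, 20) = 1

Answer: 1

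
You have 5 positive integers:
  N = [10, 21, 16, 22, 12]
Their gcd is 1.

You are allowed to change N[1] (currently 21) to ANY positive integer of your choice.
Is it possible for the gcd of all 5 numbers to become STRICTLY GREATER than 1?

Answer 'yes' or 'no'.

Current gcd = 1
gcd of all OTHER numbers (without N[1]=21): gcd([10, 16, 22, 12]) = 2
The new gcd after any change is gcd(2, new_value).
This can be at most 2.
Since 2 > old gcd 1, the gcd CAN increase (e.g., set N[1] = 2).

Answer: yes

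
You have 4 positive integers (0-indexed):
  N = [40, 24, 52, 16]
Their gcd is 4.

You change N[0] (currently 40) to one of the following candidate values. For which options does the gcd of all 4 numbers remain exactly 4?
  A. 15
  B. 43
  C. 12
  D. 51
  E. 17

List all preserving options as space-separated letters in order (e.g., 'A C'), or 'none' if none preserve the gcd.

Answer: C

Derivation:
Old gcd = 4; gcd of others (without N[0]) = 4
New gcd for candidate v: gcd(4, v). Preserves old gcd iff gcd(4, v) = 4.
  Option A: v=15, gcd(4,15)=1 -> changes
  Option B: v=43, gcd(4,43)=1 -> changes
  Option C: v=12, gcd(4,12)=4 -> preserves
  Option D: v=51, gcd(4,51)=1 -> changes
  Option E: v=17, gcd(4,17)=1 -> changes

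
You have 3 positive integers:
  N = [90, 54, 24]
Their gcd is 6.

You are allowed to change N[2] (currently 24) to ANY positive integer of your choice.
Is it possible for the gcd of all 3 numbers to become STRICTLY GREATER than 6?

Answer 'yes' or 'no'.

Current gcd = 6
gcd of all OTHER numbers (without N[2]=24): gcd([90, 54]) = 18
The new gcd after any change is gcd(18, new_value).
This can be at most 18.
Since 18 > old gcd 6, the gcd CAN increase (e.g., set N[2] = 18).

Answer: yes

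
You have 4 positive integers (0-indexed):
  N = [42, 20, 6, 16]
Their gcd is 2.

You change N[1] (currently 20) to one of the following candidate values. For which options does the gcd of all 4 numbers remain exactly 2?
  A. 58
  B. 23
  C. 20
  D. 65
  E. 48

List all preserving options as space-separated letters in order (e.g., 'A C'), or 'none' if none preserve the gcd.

Answer: A C E

Derivation:
Old gcd = 2; gcd of others (without N[1]) = 2
New gcd for candidate v: gcd(2, v). Preserves old gcd iff gcd(2, v) = 2.
  Option A: v=58, gcd(2,58)=2 -> preserves
  Option B: v=23, gcd(2,23)=1 -> changes
  Option C: v=20, gcd(2,20)=2 -> preserves
  Option D: v=65, gcd(2,65)=1 -> changes
  Option E: v=48, gcd(2,48)=2 -> preserves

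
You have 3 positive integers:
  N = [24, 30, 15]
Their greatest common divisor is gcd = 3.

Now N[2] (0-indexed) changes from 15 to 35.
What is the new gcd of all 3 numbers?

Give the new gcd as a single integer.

Numbers: [24, 30, 15], gcd = 3
Change: index 2, 15 -> 35
gcd of the OTHER numbers (without index 2): gcd([24, 30]) = 6
New gcd = gcd(g_others, new_val) = gcd(6, 35) = 1

Answer: 1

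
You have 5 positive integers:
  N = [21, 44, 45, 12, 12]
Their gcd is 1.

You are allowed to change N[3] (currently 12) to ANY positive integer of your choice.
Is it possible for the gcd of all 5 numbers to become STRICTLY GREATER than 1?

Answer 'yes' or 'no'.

Current gcd = 1
gcd of all OTHER numbers (without N[3]=12): gcd([21, 44, 45, 12]) = 1
The new gcd after any change is gcd(1, new_value).
This can be at most 1.
Since 1 = old gcd 1, the gcd can only stay the same or decrease.

Answer: no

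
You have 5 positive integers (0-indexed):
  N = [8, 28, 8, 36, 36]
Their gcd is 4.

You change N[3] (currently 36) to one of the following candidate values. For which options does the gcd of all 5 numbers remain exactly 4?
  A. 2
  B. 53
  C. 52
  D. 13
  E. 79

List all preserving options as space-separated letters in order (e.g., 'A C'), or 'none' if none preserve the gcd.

Answer: C

Derivation:
Old gcd = 4; gcd of others (without N[3]) = 4
New gcd for candidate v: gcd(4, v). Preserves old gcd iff gcd(4, v) = 4.
  Option A: v=2, gcd(4,2)=2 -> changes
  Option B: v=53, gcd(4,53)=1 -> changes
  Option C: v=52, gcd(4,52)=4 -> preserves
  Option D: v=13, gcd(4,13)=1 -> changes
  Option E: v=79, gcd(4,79)=1 -> changes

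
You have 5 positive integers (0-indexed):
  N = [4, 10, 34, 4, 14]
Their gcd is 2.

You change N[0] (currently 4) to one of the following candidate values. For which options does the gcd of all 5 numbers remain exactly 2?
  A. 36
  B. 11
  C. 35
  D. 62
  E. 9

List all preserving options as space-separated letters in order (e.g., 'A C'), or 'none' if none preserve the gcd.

Old gcd = 2; gcd of others (without N[0]) = 2
New gcd for candidate v: gcd(2, v). Preserves old gcd iff gcd(2, v) = 2.
  Option A: v=36, gcd(2,36)=2 -> preserves
  Option B: v=11, gcd(2,11)=1 -> changes
  Option C: v=35, gcd(2,35)=1 -> changes
  Option D: v=62, gcd(2,62)=2 -> preserves
  Option E: v=9, gcd(2,9)=1 -> changes

Answer: A D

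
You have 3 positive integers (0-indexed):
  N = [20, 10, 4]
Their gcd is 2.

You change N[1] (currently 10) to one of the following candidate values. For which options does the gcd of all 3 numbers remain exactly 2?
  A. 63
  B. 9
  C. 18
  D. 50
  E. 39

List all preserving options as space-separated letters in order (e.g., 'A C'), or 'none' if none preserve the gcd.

Answer: C D

Derivation:
Old gcd = 2; gcd of others (without N[1]) = 4
New gcd for candidate v: gcd(4, v). Preserves old gcd iff gcd(4, v) = 2.
  Option A: v=63, gcd(4,63)=1 -> changes
  Option B: v=9, gcd(4,9)=1 -> changes
  Option C: v=18, gcd(4,18)=2 -> preserves
  Option D: v=50, gcd(4,50)=2 -> preserves
  Option E: v=39, gcd(4,39)=1 -> changes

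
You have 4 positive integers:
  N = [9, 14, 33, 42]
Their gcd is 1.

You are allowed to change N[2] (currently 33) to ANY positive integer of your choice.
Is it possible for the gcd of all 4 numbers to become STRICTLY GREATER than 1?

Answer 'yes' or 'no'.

Current gcd = 1
gcd of all OTHER numbers (without N[2]=33): gcd([9, 14, 42]) = 1
The new gcd after any change is gcd(1, new_value).
This can be at most 1.
Since 1 = old gcd 1, the gcd can only stay the same or decrease.

Answer: no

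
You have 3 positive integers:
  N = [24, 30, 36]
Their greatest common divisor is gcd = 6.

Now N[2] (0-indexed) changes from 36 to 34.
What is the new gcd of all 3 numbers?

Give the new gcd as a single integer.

Answer: 2

Derivation:
Numbers: [24, 30, 36], gcd = 6
Change: index 2, 36 -> 34
gcd of the OTHER numbers (without index 2): gcd([24, 30]) = 6
New gcd = gcd(g_others, new_val) = gcd(6, 34) = 2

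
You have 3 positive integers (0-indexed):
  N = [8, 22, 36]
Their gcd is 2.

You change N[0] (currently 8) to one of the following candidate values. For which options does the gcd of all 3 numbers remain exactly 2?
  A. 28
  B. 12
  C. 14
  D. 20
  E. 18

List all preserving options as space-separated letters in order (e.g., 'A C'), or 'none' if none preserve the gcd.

Answer: A B C D E

Derivation:
Old gcd = 2; gcd of others (without N[0]) = 2
New gcd for candidate v: gcd(2, v). Preserves old gcd iff gcd(2, v) = 2.
  Option A: v=28, gcd(2,28)=2 -> preserves
  Option B: v=12, gcd(2,12)=2 -> preserves
  Option C: v=14, gcd(2,14)=2 -> preserves
  Option D: v=20, gcd(2,20)=2 -> preserves
  Option E: v=18, gcd(2,18)=2 -> preserves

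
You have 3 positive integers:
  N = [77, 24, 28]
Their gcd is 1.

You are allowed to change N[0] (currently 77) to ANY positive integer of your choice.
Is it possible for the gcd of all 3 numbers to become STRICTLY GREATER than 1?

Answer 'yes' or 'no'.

Answer: yes

Derivation:
Current gcd = 1
gcd of all OTHER numbers (without N[0]=77): gcd([24, 28]) = 4
The new gcd after any change is gcd(4, new_value).
This can be at most 4.
Since 4 > old gcd 1, the gcd CAN increase (e.g., set N[0] = 4).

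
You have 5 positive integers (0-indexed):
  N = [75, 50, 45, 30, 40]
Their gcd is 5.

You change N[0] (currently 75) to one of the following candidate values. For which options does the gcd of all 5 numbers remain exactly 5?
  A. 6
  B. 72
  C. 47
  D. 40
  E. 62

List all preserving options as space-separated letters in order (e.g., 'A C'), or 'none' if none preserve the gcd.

Answer: D

Derivation:
Old gcd = 5; gcd of others (without N[0]) = 5
New gcd for candidate v: gcd(5, v). Preserves old gcd iff gcd(5, v) = 5.
  Option A: v=6, gcd(5,6)=1 -> changes
  Option B: v=72, gcd(5,72)=1 -> changes
  Option C: v=47, gcd(5,47)=1 -> changes
  Option D: v=40, gcd(5,40)=5 -> preserves
  Option E: v=62, gcd(5,62)=1 -> changes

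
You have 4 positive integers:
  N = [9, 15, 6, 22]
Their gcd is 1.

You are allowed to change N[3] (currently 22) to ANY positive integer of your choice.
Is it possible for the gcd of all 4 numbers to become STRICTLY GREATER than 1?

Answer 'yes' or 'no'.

Current gcd = 1
gcd of all OTHER numbers (without N[3]=22): gcd([9, 15, 6]) = 3
The new gcd after any change is gcd(3, new_value).
This can be at most 3.
Since 3 > old gcd 1, the gcd CAN increase (e.g., set N[3] = 3).

Answer: yes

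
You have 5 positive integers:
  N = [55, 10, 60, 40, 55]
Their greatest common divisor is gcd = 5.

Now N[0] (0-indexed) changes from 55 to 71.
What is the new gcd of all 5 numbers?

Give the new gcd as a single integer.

Numbers: [55, 10, 60, 40, 55], gcd = 5
Change: index 0, 55 -> 71
gcd of the OTHER numbers (without index 0): gcd([10, 60, 40, 55]) = 5
New gcd = gcd(g_others, new_val) = gcd(5, 71) = 1

Answer: 1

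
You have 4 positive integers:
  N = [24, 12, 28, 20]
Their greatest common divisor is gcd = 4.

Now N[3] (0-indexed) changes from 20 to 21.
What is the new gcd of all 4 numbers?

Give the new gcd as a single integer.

Answer: 1

Derivation:
Numbers: [24, 12, 28, 20], gcd = 4
Change: index 3, 20 -> 21
gcd of the OTHER numbers (without index 3): gcd([24, 12, 28]) = 4
New gcd = gcd(g_others, new_val) = gcd(4, 21) = 1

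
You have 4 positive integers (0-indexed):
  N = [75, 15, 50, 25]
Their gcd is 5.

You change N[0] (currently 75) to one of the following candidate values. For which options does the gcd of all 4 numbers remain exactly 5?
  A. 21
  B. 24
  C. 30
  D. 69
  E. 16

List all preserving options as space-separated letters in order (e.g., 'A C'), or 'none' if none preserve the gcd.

Answer: C

Derivation:
Old gcd = 5; gcd of others (without N[0]) = 5
New gcd for candidate v: gcd(5, v). Preserves old gcd iff gcd(5, v) = 5.
  Option A: v=21, gcd(5,21)=1 -> changes
  Option B: v=24, gcd(5,24)=1 -> changes
  Option C: v=30, gcd(5,30)=5 -> preserves
  Option D: v=69, gcd(5,69)=1 -> changes
  Option E: v=16, gcd(5,16)=1 -> changes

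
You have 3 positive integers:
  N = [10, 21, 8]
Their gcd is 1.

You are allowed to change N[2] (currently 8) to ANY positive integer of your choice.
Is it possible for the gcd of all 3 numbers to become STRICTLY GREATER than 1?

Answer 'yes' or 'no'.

Answer: no

Derivation:
Current gcd = 1
gcd of all OTHER numbers (without N[2]=8): gcd([10, 21]) = 1
The new gcd after any change is gcd(1, new_value).
This can be at most 1.
Since 1 = old gcd 1, the gcd can only stay the same or decrease.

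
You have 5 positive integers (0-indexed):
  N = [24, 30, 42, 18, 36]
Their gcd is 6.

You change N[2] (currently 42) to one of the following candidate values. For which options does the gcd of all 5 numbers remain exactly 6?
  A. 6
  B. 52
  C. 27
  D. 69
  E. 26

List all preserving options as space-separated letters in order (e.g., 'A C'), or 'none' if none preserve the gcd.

Old gcd = 6; gcd of others (without N[2]) = 6
New gcd for candidate v: gcd(6, v). Preserves old gcd iff gcd(6, v) = 6.
  Option A: v=6, gcd(6,6)=6 -> preserves
  Option B: v=52, gcd(6,52)=2 -> changes
  Option C: v=27, gcd(6,27)=3 -> changes
  Option D: v=69, gcd(6,69)=3 -> changes
  Option E: v=26, gcd(6,26)=2 -> changes

Answer: A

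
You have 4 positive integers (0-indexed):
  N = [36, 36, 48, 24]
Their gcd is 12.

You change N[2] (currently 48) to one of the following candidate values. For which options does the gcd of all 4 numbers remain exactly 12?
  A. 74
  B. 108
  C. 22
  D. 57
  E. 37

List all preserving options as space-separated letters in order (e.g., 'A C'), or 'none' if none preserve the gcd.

Answer: B

Derivation:
Old gcd = 12; gcd of others (without N[2]) = 12
New gcd for candidate v: gcd(12, v). Preserves old gcd iff gcd(12, v) = 12.
  Option A: v=74, gcd(12,74)=2 -> changes
  Option B: v=108, gcd(12,108)=12 -> preserves
  Option C: v=22, gcd(12,22)=2 -> changes
  Option D: v=57, gcd(12,57)=3 -> changes
  Option E: v=37, gcd(12,37)=1 -> changes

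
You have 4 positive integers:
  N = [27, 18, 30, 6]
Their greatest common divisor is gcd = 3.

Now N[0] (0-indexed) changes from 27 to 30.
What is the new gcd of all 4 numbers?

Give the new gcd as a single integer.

Numbers: [27, 18, 30, 6], gcd = 3
Change: index 0, 27 -> 30
gcd of the OTHER numbers (without index 0): gcd([18, 30, 6]) = 6
New gcd = gcd(g_others, new_val) = gcd(6, 30) = 6

Answer: 6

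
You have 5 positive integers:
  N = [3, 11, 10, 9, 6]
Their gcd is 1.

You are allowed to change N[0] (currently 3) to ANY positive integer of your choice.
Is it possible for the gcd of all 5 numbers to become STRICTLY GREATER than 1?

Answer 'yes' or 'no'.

Answer: no

Derivation:
Current gcd = 1
gcd of all OTHER numbers (without N[0]=3): gcd([11, 10, 9, 6]) = 1
The new gcd after any change is gcd(1, new_value).
This can be at most 1.
Since 1 = old gcd 1, the gcd can only stay the same or decrease.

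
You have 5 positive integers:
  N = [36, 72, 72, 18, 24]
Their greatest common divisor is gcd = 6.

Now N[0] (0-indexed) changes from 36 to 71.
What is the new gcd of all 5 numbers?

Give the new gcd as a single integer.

Numbers: [36, 72, 72, 18, 24], gcd = 6
Change: index 0, 36 -> 71
gcd of the OTHER numbers (without index 0): gcd([72, 72, 18, 24]) = 6
New gcd = gcd(g_others, new_val) = gcd(6, 71) = 1

Answer: 1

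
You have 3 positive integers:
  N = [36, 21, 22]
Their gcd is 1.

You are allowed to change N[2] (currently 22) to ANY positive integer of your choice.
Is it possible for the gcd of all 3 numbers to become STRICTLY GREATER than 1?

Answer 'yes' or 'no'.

Current gcd = 1
gcd of all OTHER numbers (without N[2]=22): gcd([36, 21]) = 3
The new gcd after any change is gcd(3, new_value).
This can be at most 3.
Since 3 > old gcd 1, the gcd CAN increase (e.g., set N[2] = 3).

Answer: yes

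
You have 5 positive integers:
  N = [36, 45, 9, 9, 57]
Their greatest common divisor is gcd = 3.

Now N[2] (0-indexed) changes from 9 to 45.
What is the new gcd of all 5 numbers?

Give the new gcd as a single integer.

Numbers: [36, 45, 9, 9, 57], gcd = 3
Change: index 2, 9 -> 45
gcd of the OTHER numbers (without index 2): gcd([36, 45, 9, 57]) = 3
New gcd = gcd(g_others, new_val) = gcd(3, 45) = 3

Answer: 3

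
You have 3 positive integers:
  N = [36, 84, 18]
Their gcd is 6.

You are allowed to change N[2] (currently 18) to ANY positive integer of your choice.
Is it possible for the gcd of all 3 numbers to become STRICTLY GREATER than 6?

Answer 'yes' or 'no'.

Answer: yes

Derivation:
Current gcd = 6
gcd of all OTHER numbers (without N[2]=18): gcd([36, 84]) = 12
The new gcd after any change is gcd(12, new_value).
This can be at most 12.
Since 12 > old gcd 6, the gcd CAN increase (e.g., set N[2] = 12).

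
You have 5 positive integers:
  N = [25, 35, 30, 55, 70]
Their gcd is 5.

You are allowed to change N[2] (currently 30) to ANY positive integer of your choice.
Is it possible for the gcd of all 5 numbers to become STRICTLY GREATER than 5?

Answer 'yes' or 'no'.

Current gcd = 5
gcd of all OTHER numbers (without N[2]=30): gcd([25, 35, 55, 70]) = 5
The new gcd after any change is gcd(5, new_value).
This can be at most 5.
Since 5 = old gcd 5, the gcd can only stay the same or decrease.

Answer: no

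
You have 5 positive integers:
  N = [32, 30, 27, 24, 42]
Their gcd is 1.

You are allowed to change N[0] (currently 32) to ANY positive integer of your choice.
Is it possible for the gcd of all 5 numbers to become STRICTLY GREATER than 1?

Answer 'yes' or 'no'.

Current gcd = 1
gcd of all OTHER numbers (without N[0]=32): gcd([30, 27, 24, 42]) = 3
The new gcd after any change is gcd(3, new_value).
This can be at most 3.
Since 3 > old gcd 1, the gcd CAN increase (e.g., set N[0] = 3).

Answer: yes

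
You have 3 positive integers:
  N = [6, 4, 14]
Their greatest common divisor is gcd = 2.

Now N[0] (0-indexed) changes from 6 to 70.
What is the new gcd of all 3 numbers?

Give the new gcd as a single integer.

Numbers: [6, 4, 14], gcd = 2
Change: index 0, 6 -> 70
gcd of the OTHER numbers (without index 0): gcd([4, 14]) = 2
New gcd = gcd(g_others, new_val) = gcd(2, 70) = 2

Answer: 2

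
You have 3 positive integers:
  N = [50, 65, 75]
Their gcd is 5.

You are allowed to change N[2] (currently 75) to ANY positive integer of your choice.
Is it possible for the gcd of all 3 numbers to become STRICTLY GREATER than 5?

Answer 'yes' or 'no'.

Answer: no

Derivation:
Current gcd = 5
gcd of all OTHER numbers (without N[2]=75): gcd([50, 65]) = 5
The new gcd after any change is gcd(5, new_value).
This can be at most 5.
Since 5 = old gcd 5, the gcd can only stay the same or decrease.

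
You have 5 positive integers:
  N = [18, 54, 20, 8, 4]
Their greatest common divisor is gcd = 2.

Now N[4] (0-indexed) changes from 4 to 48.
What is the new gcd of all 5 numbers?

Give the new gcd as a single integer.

Numbers: [18, 54, 20, 8, 4], gcd = 2
Change: index 4, 4 -> 48
gcd of the OTHER numbers (without index 4): gcd([18, 54, 20, 8]) = 2
New gcd = gcd(g_others, new_val) = gcd(2, 48) = 2

Answer: 2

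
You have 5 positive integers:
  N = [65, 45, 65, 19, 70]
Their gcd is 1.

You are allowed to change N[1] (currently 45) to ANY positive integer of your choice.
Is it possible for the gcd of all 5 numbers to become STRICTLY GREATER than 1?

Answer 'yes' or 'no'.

Answer: no

Derivation:
Current gcd = 1
gcd of all OTHER numbers (without N[1]=45): gcd([65, 65, 19, 70]) = 1
The new gcd after any change is gcd(1, new_value).
This can be at most 1.
Since 1 = old gcd 1, the gcd can only stay the same or decrease.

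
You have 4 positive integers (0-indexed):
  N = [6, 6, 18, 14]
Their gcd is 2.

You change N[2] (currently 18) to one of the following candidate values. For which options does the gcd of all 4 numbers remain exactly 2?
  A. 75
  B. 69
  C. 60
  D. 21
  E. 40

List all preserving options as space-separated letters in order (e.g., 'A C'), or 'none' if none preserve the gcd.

Answer: C E

Derivation:
Old gcd = 2; gcd of others (without N[2]) = 2
New gcd for candidate v: gcd(2, v). Preserves old gcd iff gcd(2, v) = 2.
  Option A: v=75, gcd(2,75)=1 -> changes
  Option B: v=69, gcd(2,69)=1 -> changes
  Option C: v=60, gcd(2,60)=2 -> preserves
  Option D: v=21, gcd(2,21)=1 -> changes
  Option E: v=40, gcd(2,40)=2 -> preserves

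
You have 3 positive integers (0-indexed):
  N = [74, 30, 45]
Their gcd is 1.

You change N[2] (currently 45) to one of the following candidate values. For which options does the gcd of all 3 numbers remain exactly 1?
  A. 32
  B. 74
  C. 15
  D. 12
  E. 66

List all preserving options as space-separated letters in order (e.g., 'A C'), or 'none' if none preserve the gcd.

Old gcd = 1; gcd of others (without N[2]) = 2
New gcd for candidate v: gcd(2, v). Preserves old gcd iff gcd(2, v) = 1.
  Option A: v=32, gcd(2,32)=2 -> changes
  Option B: v=74, gcd(2,74)=2 -> changes
  Option C: v=15, gcd(2,15)=1 -> preserves
  Option D: v=12, gcd(2,12)=2 -> changes
  Option E: v=66, gcd(2,66)=2 -> changes

Answer: C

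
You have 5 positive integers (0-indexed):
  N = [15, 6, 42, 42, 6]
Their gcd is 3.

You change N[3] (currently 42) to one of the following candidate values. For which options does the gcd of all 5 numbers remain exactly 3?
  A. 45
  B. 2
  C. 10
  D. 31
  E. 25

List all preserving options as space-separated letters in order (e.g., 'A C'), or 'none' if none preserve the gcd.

Old gcd = 3; gcd of others (without N[3]) = 3
New gcd for candidate v: gcd(3, v). Preserves old gcd iff gcd(3, v) = 3.
  Option A: v=45, gcd(3,45)=3 -> preserves
  Option B: v=2, gcd(3,2)=1 -> changes
  Option C: v=10, gcd(3,10)=1 -> changes
  Option D: v=31, gcd(3,31)=1 -> changes
  Option E: v=25, gcd(3,25)=1 -> changes

Answer: A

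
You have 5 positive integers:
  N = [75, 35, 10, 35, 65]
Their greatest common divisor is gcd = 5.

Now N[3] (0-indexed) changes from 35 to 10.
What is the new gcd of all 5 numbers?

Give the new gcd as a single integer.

Answer: 5

Derivation:
Numbers: [75, 35, 10, 35, 65], gcd = 5
Change: index 3, 35 -> 10
gcd of the OTHER numbers (without index 3): gcd([75, 35, 10, 65]) = 5
New gcd = gcd(g_others, new_val) = gcd(5, 10) = 5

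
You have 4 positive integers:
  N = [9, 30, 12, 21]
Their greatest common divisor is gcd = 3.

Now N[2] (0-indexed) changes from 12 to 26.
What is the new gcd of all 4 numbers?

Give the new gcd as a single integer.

Answer: 1

Derivation:
Numbers: [9, 30, 12, 21], gcd = 3
Change: index 2, 12 -> 26
gcd of the OTHER numbers (without index 2): gcd([9, 30, 21]) = 3
New gcd = gcd(g_others, new_val) = gcd(3, 26) = 1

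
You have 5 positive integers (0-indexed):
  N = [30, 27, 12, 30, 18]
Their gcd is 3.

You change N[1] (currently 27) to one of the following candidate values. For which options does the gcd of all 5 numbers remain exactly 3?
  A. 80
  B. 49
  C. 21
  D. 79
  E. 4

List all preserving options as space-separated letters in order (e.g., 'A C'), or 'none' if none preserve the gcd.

Answer: C

Derivation:
Old gcd = 3; gcd of others (without N[1]) = 6
New gcd for candidate v: gcd(6, v). Preserves old gcd iff gcd(6, v) = 3.
  Option A: v=80, gcd(6,80)=2 -> changes
  Option B: v=49, gcd(6,49)=1 -> changes
  Option C: v=21, gcd(6,21)=3 -> preserves
  Option D: v=79, gcd(6,79)=1 -> changes
  Option E: v=4, gcd(6,4)=2 -> changes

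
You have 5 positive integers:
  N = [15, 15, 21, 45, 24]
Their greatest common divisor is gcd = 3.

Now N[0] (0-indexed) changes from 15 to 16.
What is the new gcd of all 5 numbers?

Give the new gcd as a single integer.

Numbers: [15, 15, 21, 45, 24], gcd = 3
Change: index 0, 15 -> 16
gcd of the OTHER numbers (without index 0): gcd([15, 21, 45, 24]) = 3
New gcd = gcd(g_others, new_val) = gcd(3, 16) = 1

Answer: 1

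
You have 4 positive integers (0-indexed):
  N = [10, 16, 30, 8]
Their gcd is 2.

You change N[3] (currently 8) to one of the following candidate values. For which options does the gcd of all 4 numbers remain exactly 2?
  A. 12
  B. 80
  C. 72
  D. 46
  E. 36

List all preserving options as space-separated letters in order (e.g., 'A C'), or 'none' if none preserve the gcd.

Old gcd = 2; gcd of others (without N[3]) = 2
New gcd for candidate v: gcd(2, v). Preserves old gcd iff gcd(2, v) = 2.
  Option A: v=12, gcd(2,12)=2 -> preserves
  Option B: v=80, gcd(2,80)=2 -> preserves
  Option C: v=72, gcd(2,72)=2 -> preserves
  Option D: v=46, gcd(2,46)=2 -> preserves
  Option E: v=36, gcd(2,36)=2 -> preserves

Answer: A B C D E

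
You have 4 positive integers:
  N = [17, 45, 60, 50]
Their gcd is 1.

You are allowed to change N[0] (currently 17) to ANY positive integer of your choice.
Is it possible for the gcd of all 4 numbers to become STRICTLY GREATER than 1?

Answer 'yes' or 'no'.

Current gcd = 1
gcd of all OTHER numbers (without N[0]=17): gcd([45, 60, 50]) = 5
The new gcd after any change is gcd(5, new_value).
This can be at most 5.
Since 5 > old gcd 1, the gcd CAN increase (e.g., set N[0] = 5).

Answer: yes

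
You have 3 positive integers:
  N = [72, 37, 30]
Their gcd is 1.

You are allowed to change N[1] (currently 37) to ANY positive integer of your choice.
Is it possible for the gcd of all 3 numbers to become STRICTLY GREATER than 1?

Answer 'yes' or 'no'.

Answer: yes

Derivation:
Current gcd = 1
gcd of all OTHER numbers (without N[1]=37): gcd([72, 30]) = 6
The new gcd after any change is gcd(6, new_value).
This can be at most 6.
Since 6 > old gcd 1, the gcd CAN increase (e.g., set N[1] = 6).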